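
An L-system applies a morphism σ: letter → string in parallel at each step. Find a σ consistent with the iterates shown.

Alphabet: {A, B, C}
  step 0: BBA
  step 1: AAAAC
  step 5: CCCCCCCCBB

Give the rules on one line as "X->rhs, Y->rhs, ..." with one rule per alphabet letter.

  step 0 ⇒ step 1: BBA ⇒ AA·AA·C
    A ↦ C
    B ↦ AA
    C ↦ B  (constrained at step 1)

A->C, B->AA, C->B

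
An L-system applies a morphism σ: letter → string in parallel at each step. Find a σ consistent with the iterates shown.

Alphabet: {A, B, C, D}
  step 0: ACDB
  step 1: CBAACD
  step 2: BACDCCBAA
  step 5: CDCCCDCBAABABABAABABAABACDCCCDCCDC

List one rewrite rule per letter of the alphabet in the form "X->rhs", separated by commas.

  step 1 ⇒ step 2: CBAACD ⇒ BA·CD·C·C·BA·A
    A ↦ C
    B ↦ CD
    C ↦ BA
    D ↦ A

A->C, B->CD, C->BA, D->A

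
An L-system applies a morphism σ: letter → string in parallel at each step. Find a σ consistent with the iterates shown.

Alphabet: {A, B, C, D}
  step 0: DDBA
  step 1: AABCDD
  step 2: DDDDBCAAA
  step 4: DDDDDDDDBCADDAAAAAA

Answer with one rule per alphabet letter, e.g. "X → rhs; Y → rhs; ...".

A->DD, B->BC, C->A, D->A

  step 1 ⇒ step 2: AABCDD ⇒ DD·DD·BC·A·A·A
    A ↦ DD
    B ↦ BC
    C ↦ A
    D ↦ A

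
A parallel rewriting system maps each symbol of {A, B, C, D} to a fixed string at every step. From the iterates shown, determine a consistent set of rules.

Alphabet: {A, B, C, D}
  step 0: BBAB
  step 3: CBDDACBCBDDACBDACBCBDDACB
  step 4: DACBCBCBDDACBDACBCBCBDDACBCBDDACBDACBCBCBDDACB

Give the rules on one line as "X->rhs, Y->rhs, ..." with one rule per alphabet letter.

  step 3 ⇒ step 4: CBDDACBCBDDACBDACBCBDDACB ⇒ DA·CB·CB·CB·D·DA·CB·DA·CB·CB·CB·D·DA·CB·CB·D·DA·CB·DA·CB·CB·CB·D·DA·CB
    A ↦ D
    B ↦ CB
    C ↦ DA
    D ↦ CB

A->D, B->CB, C->DA, D->CB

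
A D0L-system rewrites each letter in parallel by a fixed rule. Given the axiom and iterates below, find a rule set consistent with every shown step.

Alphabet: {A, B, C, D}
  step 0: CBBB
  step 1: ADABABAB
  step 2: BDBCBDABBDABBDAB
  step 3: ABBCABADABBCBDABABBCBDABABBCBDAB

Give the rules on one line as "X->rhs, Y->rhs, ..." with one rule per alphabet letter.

  step 2 ⇒ step 3: BDBCBDABBDABBDAB ⇒ AB·BC·AB·AD·AB·BC·BD·AB·AB·BC·BD·AB·AB·BC·BD·AB
    A ↦ BD
    B ↦ AB
    C ↦ AD
    D ↦ BC

A->BD, B->AB, C->AD, D->BC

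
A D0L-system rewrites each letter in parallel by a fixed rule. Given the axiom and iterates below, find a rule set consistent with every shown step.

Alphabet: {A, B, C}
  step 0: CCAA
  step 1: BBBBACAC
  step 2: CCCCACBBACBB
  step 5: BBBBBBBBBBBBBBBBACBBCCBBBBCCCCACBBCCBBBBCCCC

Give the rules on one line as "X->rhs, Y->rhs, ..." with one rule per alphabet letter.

  step 1 ⇒ step 2: BBBBACAC ⇒ C·C·C·C·AC·BB·AC·BB
    A ↦ AC
    B ↦ C
    C ↦ BB

A->AC, B->C, C->BB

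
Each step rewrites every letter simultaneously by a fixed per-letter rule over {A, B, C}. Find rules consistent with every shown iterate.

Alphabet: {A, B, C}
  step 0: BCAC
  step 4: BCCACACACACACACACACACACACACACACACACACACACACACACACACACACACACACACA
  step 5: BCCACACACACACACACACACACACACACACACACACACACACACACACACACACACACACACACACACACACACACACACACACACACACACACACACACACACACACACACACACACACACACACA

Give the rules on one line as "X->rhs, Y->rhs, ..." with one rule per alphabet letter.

  step 4 ⇒ step 5: BCCACACACACACACACACACACACACACACACACACACACACACACACACACACACACACACA ⇒ BC·CA·CA·CA·CA·CA·CA·CA·CA·CA·CA·CA·CA·CA·CA·CA·CA·CA·CA·CA·CA·CA·CA·CA·CA·CA·CA·CA·CA·CA·CA·CA·CA·CA·CA·CA·CA·CA·CA·CA·CA·CA·CA·CA·CA·CA·CA·CA·CA·CA·CA·CA·CA·CA·CA·CA·CA·CA·CA·CA·CA·CA·CA·CA
    A ↦ CA
    B ↦ BC
    C ↦ CA

A->CA, B->BC, C->CA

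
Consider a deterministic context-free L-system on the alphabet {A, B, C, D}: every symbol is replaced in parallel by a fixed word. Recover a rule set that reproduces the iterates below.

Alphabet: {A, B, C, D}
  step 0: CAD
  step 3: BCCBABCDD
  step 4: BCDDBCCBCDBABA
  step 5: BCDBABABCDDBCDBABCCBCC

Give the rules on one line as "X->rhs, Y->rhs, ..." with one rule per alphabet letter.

A->C, B->BC, C->D, D->BA

  step 4 ⇒ step 5: BCDDBCCBCDBABA ⇒ BC·D·BA·BA·BC·D·D·BC·D·BA·BC·C·BC·C
    A ↦ C
    B ↦ BC
    C ↦ D
    D ↦ BA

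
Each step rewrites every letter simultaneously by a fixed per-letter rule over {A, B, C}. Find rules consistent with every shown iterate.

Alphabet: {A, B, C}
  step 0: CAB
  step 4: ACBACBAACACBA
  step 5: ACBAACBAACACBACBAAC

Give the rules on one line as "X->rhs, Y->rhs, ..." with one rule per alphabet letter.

  step 4 ⇒ step 5: ACBACBAACACBA ⇒ AC·B·A·AC·B·A·AC·AC·B·AC·B·A·AC
    A ↦ AC
    B ↦ A
    C ↦ B

A->AC, B->A, C->B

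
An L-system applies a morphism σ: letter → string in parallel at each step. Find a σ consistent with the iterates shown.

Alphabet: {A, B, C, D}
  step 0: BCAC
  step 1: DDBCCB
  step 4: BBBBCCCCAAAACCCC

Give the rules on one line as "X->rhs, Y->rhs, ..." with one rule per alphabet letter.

  step 0 ⇒ step 1: BCAC ⇒ DD·B·CC·B
    A ↦ CC
    B ↦ DD
    C ↦ B
    D ↦ A  (constrained at step 1)

A->CC, B->DD, C->B, D->A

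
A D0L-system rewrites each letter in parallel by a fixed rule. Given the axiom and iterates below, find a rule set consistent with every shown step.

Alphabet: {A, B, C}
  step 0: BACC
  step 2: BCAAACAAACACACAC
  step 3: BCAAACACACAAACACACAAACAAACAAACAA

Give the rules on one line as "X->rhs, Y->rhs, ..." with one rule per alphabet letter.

  step 2 ⇒ step 3: BCAAACAAACACACAC ⇒ BC·AA·AC·AC·AC·AA·AC·AC·AC·AA·AC·AA·AC·AA·AC·AA
    A ↦ AC
    B ↦ BC
    C ↦ AA

A->AC, B->BC, C->AA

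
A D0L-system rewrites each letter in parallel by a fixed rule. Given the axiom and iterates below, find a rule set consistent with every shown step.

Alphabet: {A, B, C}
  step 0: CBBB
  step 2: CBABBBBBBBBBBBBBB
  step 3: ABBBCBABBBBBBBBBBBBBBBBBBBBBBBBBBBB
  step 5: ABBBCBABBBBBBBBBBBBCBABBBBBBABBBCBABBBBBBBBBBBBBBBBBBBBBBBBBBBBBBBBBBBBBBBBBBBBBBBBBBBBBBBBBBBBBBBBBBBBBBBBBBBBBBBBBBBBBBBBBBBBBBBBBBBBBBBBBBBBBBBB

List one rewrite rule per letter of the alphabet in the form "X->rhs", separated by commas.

  step 2 ⇒ step 3: CBABBBBBBBBBBBBBB ⇒ AB·BB·CBA·BB·BB·BB·BB·BB·BB·BB·BB·BB·BB·BB·BB·BB·BB
    A ↦ CBA
    B ↦ BB
    C ↦ AB

A->CBA, B->BB, C->AB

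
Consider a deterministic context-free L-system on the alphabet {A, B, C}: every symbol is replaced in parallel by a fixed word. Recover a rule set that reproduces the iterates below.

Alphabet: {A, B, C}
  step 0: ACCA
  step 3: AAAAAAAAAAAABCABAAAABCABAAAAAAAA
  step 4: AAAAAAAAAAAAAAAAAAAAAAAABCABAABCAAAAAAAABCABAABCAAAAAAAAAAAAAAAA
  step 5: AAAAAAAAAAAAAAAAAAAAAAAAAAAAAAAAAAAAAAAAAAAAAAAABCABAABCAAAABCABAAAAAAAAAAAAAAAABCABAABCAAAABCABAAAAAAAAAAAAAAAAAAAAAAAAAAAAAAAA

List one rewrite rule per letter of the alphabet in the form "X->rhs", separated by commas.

A->AA, B->BC, C->AB

  step 4 ⇒ step 5: AAAAAAAAAAAAAAAAAAAAAAAABCABAABCAAAAAAAABCABAABCAAAAAAAAAAAAAAAA ⇒ AA·AA·AA·AA·AA·AA·AA·AA·AA·AA·AA·AA·AA·AA·AA·AA·AA·AA·AA·AA·AA·AA·AA·AA·BC·AB·AA·BC·AA·AA·BC·AB·AA·AA·AA·AA·AA·AA·AA·AA·BC·AB·AA·BC·AA·AA·BC·AB·AA·AA·AA·AA·AA·AA·AA·AA·AA·AA·AA·AA·AA·AA·AA·AA
    A ↦ AA
    B ↦ BC
    C ↦ AB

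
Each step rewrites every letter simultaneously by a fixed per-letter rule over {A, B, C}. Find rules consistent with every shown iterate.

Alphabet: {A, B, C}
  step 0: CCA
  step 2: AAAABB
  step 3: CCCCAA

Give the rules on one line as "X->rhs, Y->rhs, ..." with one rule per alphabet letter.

  step 2 ⇒ step 3: AAAABB ⇒ C·C·C·C·A·A
    A ↦ C
    B ↦ A
    C ↦ BB  (constrained at step 0)

A->C, B->A, C->BB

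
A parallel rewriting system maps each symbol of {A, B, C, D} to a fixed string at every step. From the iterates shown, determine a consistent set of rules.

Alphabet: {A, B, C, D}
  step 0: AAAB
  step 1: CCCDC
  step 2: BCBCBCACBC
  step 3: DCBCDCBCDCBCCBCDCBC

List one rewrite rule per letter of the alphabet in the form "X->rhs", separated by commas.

  step 2 ⇒ step 3: BCBCBCACBC ⇒ DC·BC·DC·BC·DC·BC·C·BC·DC·BC
    A ↦ C
    B ↦ DC
    C ↦ BC
  step 1 ⇒ step 2: CCCDC ⇒ BC·BC·BC·AC·BC
    D ↦ AC

A->C, B->DC, C->BC, D->AC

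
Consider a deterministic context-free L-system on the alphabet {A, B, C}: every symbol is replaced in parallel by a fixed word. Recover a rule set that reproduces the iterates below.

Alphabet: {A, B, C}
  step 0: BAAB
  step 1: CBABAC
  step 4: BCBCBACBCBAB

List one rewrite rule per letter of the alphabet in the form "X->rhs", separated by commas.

  step 0 ⇒ step 1: BAAB ⇒ C·BA·BA·C
    A ↦ BA
    B ↦ C
    C ↦ B  (constrained at step 1)

A->BA, B->C, C->B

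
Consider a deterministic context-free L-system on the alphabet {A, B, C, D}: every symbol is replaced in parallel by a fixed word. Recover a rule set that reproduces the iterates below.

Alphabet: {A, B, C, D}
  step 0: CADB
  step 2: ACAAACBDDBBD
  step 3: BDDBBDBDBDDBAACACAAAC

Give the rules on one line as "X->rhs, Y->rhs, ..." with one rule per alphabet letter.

  step 2 ⇒ step 3: ACAAACBDDBBD ⇒ BD·DB·BD·BD·BD·DB·A·AC·AC·A·A·AC
    A ↦ BD
    B ↦ A
    C ↦ DB
    D ↦ AC

A->BD, B->A, C->DB, D->AC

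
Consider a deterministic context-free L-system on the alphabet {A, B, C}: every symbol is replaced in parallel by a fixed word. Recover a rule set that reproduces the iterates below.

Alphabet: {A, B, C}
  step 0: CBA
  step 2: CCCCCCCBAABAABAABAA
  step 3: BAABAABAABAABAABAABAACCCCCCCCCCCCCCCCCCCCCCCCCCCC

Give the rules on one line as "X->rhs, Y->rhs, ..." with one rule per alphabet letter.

A->CCC, B->C, C->BAA

  step 2 ⇒ step 3: CCCCCCCBAABAABAABAA ⇒ BAA·BAA·BAA·BAA·BAA·BAA·BAA·C·CCC·CCC·C·CCC·CCC·C·CCC·CCC·C·CCC·CCC
    A ↦ CCC
    B ↦ C
    C ↦ BAA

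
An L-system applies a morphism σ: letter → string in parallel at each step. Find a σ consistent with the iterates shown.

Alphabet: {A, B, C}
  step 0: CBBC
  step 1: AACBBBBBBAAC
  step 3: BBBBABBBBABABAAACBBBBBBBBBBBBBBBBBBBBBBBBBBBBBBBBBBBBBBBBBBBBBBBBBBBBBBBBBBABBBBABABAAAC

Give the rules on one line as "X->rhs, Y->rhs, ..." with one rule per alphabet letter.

  step 0 ⇒ step 1: CBBC ⇒ AAC·BBB·BBB·AAC
    B ↦ BBB
    C ↦ AAC
    A ↦ BA  (constrained at step 1)

A->BA, B->BBB, C->AAC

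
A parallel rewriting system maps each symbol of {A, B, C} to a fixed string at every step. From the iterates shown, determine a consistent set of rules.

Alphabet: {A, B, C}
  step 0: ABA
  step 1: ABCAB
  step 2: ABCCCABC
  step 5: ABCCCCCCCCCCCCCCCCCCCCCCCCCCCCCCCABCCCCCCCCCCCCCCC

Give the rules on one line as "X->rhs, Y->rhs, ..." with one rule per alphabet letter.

  step 1 ⇒ step 2: ABCAB ⇒ AB·C·CC·AB·C
    A ↦ AB
    B ↦ C
    C ↦ CC

A->AB, B->C, C->CC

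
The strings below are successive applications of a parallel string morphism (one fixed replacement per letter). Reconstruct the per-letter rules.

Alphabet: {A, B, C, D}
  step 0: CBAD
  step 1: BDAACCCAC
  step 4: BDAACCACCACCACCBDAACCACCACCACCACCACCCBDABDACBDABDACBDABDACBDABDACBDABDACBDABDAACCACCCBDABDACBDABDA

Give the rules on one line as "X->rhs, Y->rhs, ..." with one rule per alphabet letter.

A->C, B->ACC, C->BDA, D->AC

  step 0 ⇒ step 1: CBAD ⇒ BDA·ACC·C·AC
    A ↦ C
    B ↦ ACC
    C ↦ BDA
    D ↦ AC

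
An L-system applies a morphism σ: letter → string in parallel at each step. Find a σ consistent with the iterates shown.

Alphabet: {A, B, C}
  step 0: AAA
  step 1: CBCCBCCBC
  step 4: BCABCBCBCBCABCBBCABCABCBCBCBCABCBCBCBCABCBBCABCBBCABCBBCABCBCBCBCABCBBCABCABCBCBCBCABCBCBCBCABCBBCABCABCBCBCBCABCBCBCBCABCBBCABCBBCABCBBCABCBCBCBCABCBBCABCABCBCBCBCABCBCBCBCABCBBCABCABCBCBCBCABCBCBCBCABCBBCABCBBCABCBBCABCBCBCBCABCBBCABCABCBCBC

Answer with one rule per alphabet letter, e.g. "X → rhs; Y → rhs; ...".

  step 0 ⇒ step 1: AAA ⇒ CBC·CBC·CBC
    A ↦ CBC
    B ↦ BCA  (constrained at step 1)
    C ↦ BCB  (constrained at step 1)

A->CBC, B->BCA, C->BCB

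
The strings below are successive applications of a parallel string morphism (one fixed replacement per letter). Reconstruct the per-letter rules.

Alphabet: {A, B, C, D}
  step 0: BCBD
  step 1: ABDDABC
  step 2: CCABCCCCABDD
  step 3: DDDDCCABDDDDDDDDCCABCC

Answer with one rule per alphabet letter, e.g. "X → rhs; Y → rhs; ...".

  step 2 ⇒ step 3: CCABCCCCABDD ⇒ DD·DD·CC·AB·DD·DD·DD·DD·CC·AB·C·C
    A ↦ CC
    B ↦ AB
    C ↦ DD
    D ↦ C

A->CC, B->AB, C->DD, D->C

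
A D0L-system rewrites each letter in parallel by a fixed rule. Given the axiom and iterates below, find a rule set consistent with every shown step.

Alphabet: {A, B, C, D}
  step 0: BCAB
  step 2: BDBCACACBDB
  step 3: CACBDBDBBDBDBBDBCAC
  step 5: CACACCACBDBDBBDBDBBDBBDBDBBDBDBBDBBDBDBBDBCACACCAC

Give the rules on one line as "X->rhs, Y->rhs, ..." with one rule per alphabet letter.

  step 2 ⇒ step 3: BDBCACACBDB ⇒ C·A·C·BDB·DB·BDB·DB·BDB·C·A·C
    A ↦ DB
    B ↦ C
    C ↦ BDB
    D ↦ A

A->DB, B->C, C->BDB, D->A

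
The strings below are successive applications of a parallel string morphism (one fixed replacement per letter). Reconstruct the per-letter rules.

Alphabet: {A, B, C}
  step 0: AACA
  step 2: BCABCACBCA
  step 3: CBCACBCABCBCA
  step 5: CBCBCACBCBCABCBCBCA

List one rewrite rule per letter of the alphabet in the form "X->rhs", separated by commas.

  step 2 ⇒ step 3: BCABCACBCA ⇒ C·B·CA·C·B·CA·B·C·B·CA
    A ↦ CA
    B ↦ C
    C ↦ B

A->CA, B->C, C->B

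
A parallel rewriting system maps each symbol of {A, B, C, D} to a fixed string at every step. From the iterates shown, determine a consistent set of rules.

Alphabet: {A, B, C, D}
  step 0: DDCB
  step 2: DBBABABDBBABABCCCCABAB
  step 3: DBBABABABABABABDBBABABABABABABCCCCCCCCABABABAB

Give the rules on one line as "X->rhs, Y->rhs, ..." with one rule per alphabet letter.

  step 2 ⇒ step 3: DBBABABDBBABABCCCCABAB ⇒ DBB·AB·AB·AB·AB·AB·AB·DBB·AB·AB·AB·AB·AB·AB·CC·CC·CC·CC·AB·AB·AB·AB
    A ↦ AB
    B ↦ AB
    C ↦ CC
    D ↦ DBB

A->AB, B->AB, C->CC, D->DBB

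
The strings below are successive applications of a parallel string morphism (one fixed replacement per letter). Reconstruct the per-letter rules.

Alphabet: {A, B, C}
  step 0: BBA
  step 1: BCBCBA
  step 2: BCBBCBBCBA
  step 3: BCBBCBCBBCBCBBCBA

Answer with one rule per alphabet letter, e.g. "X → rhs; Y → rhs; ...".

A->BA, B->BC, C->B

  step 2 ⇒ step 3: BCBBCBBCBA ⇒ BC·B·BC·BC·B·BC·BC·B·BC·BA
    A ↦ BA
    B ↦ BC
    C ↦ B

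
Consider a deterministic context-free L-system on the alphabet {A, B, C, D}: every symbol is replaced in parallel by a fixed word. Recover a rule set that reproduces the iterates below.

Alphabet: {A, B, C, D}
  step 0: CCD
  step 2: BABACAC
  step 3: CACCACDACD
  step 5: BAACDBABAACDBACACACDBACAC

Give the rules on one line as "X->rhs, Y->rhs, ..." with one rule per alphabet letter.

  step 2 ⇒ step 3: BABACAC ⇒ C·AC·C·AC·D·AC·D
    A ↦ AC
    B ↦ C
    C ↦ D
    D ↦ BA  (constrained at step 0)

A->AC, B->C, C->D, D->BA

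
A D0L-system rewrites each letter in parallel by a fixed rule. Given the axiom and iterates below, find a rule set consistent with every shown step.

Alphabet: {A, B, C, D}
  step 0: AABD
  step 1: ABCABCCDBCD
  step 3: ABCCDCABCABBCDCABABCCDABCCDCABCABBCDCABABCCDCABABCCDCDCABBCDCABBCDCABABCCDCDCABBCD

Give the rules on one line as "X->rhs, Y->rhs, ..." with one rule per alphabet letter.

  step 0 ⇒ step 1: AABD ⇒ ABC·ABC·CD·BCD
    A ↦ ABC
    B ↦ CD
    D ↦ BCD
    C ↦ CAB  (constrained at step 1)

A->ABC, B->CD, C->CAB, D->BCD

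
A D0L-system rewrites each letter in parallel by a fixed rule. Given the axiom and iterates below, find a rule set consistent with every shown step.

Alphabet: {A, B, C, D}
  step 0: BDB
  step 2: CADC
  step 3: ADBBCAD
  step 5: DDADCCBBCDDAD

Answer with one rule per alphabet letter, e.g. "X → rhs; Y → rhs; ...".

  step 2 ⇒ step 3: CADC ⇒ AD·BB·C·AD
    A ↦ BB
    C ↦ AD
    D ↦ C
    B ↦ D  (constrained at step 0)

A->BB, B->D, C->AD, D->C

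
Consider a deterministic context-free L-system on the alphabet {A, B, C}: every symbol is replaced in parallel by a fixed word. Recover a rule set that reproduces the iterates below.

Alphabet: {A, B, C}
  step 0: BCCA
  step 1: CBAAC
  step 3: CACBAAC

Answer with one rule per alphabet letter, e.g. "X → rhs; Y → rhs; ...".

  step 0 ⇒ step 1: BCCA ⇒ CB·A·A·C
    A ↦ C
    B ↦ CB
    C ↦ A

A->C, B->CB, C->A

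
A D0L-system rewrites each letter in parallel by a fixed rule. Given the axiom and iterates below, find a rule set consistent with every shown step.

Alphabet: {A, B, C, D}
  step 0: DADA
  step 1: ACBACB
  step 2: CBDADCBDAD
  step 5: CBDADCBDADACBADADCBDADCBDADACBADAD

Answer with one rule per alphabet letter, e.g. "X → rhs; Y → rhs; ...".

A->CB, B->AD, C->D, D->A

  step 1 ⇒ step 2: ACBACB ⇒ CB·D·AD·CB·D·AD
    A ↦ CB
    B ↦ AD
    C ↦ D
  step 0 ⇒ step 1: DADA ⇒ A·CB·A·CB
    D ↦ A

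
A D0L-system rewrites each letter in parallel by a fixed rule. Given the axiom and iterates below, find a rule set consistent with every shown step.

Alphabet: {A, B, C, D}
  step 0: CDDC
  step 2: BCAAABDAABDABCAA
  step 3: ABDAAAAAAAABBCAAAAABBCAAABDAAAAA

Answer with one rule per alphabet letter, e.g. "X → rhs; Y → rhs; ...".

  step 2 ⇒ step 3: BCAAABDAABDABCAA ⇒ AB·DA·AA·AA·AA·AB·BC·AA·AA·AB·BC·AA·AB·DA·AA·AA
    A ↦ AA
    B ↦ AB
    C ↦ DA
    D ↦ BC

A->AA, B->AB, C->DA, D->BC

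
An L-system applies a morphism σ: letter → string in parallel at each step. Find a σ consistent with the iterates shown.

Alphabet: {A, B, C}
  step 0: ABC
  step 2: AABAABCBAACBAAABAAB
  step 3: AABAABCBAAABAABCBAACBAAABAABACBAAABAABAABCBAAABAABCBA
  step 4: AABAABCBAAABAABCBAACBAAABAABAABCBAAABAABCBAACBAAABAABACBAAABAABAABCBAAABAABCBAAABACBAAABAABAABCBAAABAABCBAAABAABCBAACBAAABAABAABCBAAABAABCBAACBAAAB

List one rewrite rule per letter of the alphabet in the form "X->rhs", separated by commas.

A->AAB, B->CBA, C->A

  step 3 ⇒ step 4: AABAABCBAAABAABCBAACBAAABAABACBAAABAABAABCBAAABAABCBA ⇒ AAB·AAB·CBA·AAB·AAB·CBA·A·CBA·AAB·AAB·AAB·CBA·AAB·AAB·CBA·A·CBA·AAB·AAB·A·CBA·AAB·AAB·AAB·CBA·AAB·AAB·CBA·AAB·A·CBA·AAB·AAB·AAB·CBA·AAB·AAB·CBA·AAB·AAB·CBA·A·CBA·AAB·AAB·AAB·CBA·AAB·AAB·CBA·A·CBA·AAB
    A ↦ AAB
    B ↦ CBA
    C ↦ A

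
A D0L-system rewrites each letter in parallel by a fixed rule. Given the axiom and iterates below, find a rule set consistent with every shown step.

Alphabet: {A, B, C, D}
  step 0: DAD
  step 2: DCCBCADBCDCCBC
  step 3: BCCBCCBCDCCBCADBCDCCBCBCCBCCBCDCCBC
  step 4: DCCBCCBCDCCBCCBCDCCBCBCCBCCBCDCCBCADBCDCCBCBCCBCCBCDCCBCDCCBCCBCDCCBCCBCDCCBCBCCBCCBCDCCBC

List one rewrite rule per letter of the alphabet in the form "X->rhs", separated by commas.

A->AD, B->DC, C->CBC, D->BC

  step 3 ⇒ step 4: BCCBCCBCDCCBCADBCDCCBCBCCBCCBCDCCBC ⇒ DC·CBC·CBC·DC·CBC·CBC·DC·CBC·BC·CBC·CBC·DC·CBC·AD·BC·DC·CBC·BC·CBC·CBC·DC·CBC·DC·CBC·CBC·DC·CBC·CBC·DC·CBC·BC·CBC·CBC·DC·CBC
    A ↦ AD
    B ↦ DC
    C ↦ CBC
    D ↦ BC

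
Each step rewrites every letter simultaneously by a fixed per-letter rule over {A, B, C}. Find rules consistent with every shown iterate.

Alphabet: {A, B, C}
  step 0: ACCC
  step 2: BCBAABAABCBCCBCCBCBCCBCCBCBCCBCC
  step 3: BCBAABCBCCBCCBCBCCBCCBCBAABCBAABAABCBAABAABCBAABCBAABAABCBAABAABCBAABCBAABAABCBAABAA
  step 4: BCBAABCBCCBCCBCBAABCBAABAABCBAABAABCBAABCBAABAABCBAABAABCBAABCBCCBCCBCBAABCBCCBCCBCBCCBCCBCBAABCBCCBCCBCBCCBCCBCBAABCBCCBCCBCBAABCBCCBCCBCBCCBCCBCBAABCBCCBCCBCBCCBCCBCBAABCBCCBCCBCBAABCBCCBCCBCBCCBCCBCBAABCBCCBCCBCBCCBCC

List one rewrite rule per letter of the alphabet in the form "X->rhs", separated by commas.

  step 3 ⇒ step 4: BCBAABCBCCBCCBCBCCBCCBCBAABCBAABAABCBAABAABCBAABCBAABAABCBAABAABCBAABCBAABAABCBAABAA ⇒ BC·BAA·BC·BCC·BCC·BC·BAA·BC·BAA·BAA·BC·BAA·BAA·BC·BAA·BC·BAA·BAA·BC·BAA·BAA·BC·BAA·BC·BCC·BCC·BC·BAA·BC·BCC·BCC·BC·BCC·BCC·BC·BAA·BC·BCC·BCC·BC·BCC·BCC·BC·BAA·BC·BCC·BCC·BC·BAA·BC·BCC·BCC·BC·BCC·BCC·BC·BAA·BC·BCC·BCC·BC·BCC·BCC·BC·BAA·BC·BCC·BCC·BC·BAA·BC·BCC·BCC·BC·BCC·BCC·BC·BAA·BC·BCC·BCC·BC·BCC·BCC
    A ↦ BCC
    B ↦ BC
    C ↦ BAA

A->BCC, B->BC, C->BAA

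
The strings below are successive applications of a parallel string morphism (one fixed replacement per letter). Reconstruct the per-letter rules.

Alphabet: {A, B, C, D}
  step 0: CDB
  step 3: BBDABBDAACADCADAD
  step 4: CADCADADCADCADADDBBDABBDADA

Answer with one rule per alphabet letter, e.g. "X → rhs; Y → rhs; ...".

  step 3 ⇒ step 4: BBDABBDAACADCADAD ⇒ CAD·CAD·A·D·CAD·CAD·A·D·D·BB·D·A·BB·D·A·D·A
    A ↦ D
    B ↦ CAD
    C ↦ BB
    D ↦ A

A->D, B->CAD, C->BB, D->A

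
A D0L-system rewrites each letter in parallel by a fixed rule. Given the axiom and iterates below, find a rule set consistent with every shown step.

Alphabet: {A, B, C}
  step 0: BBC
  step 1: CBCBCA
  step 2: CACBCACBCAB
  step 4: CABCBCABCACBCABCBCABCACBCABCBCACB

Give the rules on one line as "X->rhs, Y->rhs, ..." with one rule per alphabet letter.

  step 1 ⇒ step 2: CBCBCA ⇒ CA·CB·CA·CB·CA·B
    A ↦ B
    B ↦ CB
    C ↦ CA

A->B, B->CB, C->CA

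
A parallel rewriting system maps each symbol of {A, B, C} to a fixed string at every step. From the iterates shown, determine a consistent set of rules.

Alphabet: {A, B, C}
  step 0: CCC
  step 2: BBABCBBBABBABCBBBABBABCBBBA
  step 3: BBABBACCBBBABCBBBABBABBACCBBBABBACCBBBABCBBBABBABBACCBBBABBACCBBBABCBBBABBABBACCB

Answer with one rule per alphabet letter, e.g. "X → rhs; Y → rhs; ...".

  step 2 ⇒ step 3: BBABCBBBABBABCBBBABBABCBBBA ⇒ BBA·BBA·CCB·BBA·BCB·BBA·BBA·BBA·CCB·BBA·BBA·CCB·BBA·BCB·BBA·BBA·BBA·CCB·BBA·BBA·CCB·BBA·BCB·BBA·BBA·BBA·CCB
    A ↦ CCB
    B ↦ BBA
    C ↦ BCB

A->CCB, B->BBA, C->BCB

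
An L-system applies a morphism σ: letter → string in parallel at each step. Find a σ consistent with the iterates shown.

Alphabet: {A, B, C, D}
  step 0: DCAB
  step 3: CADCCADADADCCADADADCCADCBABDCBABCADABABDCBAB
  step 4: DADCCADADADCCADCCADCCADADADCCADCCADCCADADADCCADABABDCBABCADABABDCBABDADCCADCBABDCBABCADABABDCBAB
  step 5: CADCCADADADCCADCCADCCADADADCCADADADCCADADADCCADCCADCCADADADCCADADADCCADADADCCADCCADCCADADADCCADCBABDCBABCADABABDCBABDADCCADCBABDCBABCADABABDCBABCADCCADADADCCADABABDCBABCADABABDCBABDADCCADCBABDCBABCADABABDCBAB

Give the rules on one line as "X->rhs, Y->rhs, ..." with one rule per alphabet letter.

  step 4 ⇒ step 5: DADCCADADADCCADCCADCCADADADCCADCCADCCADADADCCADABABDCBABCADABABDCBABDADCCADCBABDCBABCADABABDCBAB ⇒ CA·DC·CA·DA·DA·DC·CA·DC·CA·DC·CA·DA·DA·DC·CA·DA·DA·DC·CA·DA·DA·DC·CA·DC·CA·DC·CA·DA·DA·DC·CA·DA·DA·DC·CA·DA·DA·DC·CA·DC·CA·DC·CA·DA·DA·DC·CA·DC·BAB·DC·BAB·CA·DA·BAB·DC·BAB·DA·DC·CA·DC·BAB·DC·BAB·CA·DA·BAB·DC·BAB·CA·DC·CA·DA·DA·DC·CA·DA·BAB·DC·BAB·CA·DA·BAB·DC·BAB·DA·DC·CA·DC·BAB·DC·BAB·CA·DA·BAB·DC·BAB
    A ↦ DC
    B ↦ BAB
    C ↦ DA
    D ↦ CA

A->DC, B->BAB, C->DA, D->CA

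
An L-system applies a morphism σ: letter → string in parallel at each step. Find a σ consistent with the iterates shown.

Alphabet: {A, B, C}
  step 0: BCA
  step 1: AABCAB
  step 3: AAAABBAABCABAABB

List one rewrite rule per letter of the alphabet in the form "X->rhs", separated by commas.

A->B, B->AA, C->BCA

  step 0 ⇒ step 1: BCA ⇒ AA·BCA·B
    A ↦ B
    B ↦ AA
    C ↦ BCA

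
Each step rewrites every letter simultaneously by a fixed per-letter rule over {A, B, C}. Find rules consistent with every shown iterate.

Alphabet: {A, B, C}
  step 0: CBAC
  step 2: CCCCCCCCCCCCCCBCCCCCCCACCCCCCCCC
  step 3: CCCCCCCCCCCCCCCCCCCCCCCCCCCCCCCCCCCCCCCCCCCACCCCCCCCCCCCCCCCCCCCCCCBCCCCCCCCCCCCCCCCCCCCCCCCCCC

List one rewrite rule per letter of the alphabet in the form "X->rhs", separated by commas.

A->CCB, B->CA, C->CCC

  step 2 ⇒ step 3: CCCCCCCCCCCCCCBCCCCCCCACCCCCCCCC ⇒ CCC·CCC·CCC·CCC·CCC·CCC·CCC·CCC·CCC·CCC·CCC·CCC·CCC·CCC·CA·CCC·CCC·CCC·CCC·CCC·CCC·CCC·CCB·CCC·CCC·CCC·CCC·CCC·CCC·CCC·CCC·CCC
    A ↦ CCB
    B ↦ CA
    C ↦ CCC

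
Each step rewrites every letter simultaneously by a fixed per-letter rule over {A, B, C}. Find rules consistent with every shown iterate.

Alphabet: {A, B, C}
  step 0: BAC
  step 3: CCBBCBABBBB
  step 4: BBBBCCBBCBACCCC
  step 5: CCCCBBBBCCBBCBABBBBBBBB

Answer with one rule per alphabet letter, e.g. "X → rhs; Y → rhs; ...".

A->BA, B->C, C->BB

  step 4 ⇒ step 5: BBBBCCBBCBACCCC ⇒ C·C·C·C·BB·BB·C·C·BB·C·BA·BB·BB·BB·BB
    A ↦ BA
    B ↦ C
    C ↦ BB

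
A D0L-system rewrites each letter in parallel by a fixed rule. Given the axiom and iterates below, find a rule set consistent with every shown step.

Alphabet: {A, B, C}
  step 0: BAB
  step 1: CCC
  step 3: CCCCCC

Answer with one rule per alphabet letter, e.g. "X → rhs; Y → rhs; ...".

  step 0 ⇒ step 1: BAB ⇒ C·C·C
    A ↦ C
    B ↦ C
    C ↦ AB  (constrained at step 1)

A->C, B->C, C->AB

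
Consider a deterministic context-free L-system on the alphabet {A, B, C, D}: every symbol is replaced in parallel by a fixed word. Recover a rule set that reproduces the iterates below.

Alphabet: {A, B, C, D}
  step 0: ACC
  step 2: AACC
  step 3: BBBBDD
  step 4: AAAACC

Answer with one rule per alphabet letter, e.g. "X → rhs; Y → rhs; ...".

A->BB, B->A, C->D, D->C

  step 3 ⇒ step 4: BBBBDD ⇒ A·A·A·A·C·C
    B ↦ A
    D ↦ C
  step 2 ⇒ step 3: AACC ⇒ BB·BB·D·D
    A ↦ BB
  step 2 ⇒ step 3: AACC ⇒ BB·BB·D·D
    C ↦ D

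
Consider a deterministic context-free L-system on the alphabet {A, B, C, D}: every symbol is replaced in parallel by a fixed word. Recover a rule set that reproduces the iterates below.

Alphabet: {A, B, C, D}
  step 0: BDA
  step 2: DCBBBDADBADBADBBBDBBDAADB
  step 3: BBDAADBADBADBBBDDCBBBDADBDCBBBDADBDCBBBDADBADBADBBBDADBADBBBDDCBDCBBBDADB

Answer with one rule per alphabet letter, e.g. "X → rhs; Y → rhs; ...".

A->DCB, B->ADB, C->A, D->BBD

  step 2 ⇒ step 3: DCBBBDADBADBADBBBDBBDAADB ⇒ BBD·A·ADB·ADB·ADB·BBD·DCB·BBD·ADB·DCB·BBD·ADB·DCB·BBD·ADB·ADB·ADB·BBD·ADB·ADB·BBD·DCB·DCB·BBD·ADB
    A ↦ DCB
    B ↦ ADB
    C ↦ A
    D ↦ BBD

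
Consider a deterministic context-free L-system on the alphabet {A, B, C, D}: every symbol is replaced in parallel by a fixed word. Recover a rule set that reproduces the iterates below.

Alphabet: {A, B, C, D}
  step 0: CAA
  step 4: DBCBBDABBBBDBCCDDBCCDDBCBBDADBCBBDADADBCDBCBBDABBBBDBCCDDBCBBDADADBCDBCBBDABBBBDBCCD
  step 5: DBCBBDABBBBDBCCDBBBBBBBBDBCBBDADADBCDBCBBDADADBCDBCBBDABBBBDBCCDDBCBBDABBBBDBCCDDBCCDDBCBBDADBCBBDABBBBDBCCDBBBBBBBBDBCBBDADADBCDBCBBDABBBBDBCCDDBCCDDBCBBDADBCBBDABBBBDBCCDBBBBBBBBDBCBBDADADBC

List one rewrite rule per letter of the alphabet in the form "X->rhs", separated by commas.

  step 4 ⇒ step 5: DBCBBDABBBBDBCCDDBCCDDBCBBDADBCBBDADADBCDBCBBDABBBBDBCCDDBCBBDADADBCDBCBBDABBBBDBCCD ⇒ DBC·BB·DA·BB·BB·DBC·CD·BB·BB·BB·BB·DBC·BB·DA·DA·DBC·DBC·BB·DA·DA·DBC·DBC·BB·DA·BB·BB·DBC·CD·DBC·BB·DA·BB·BB·DBC·CD·DBC·CD·DBC·BB·DA·DBC·BB·DA·BB·BB·DBC·CD·BB·BB·BB·BB·DBC·BB·DA·DA·DBC·DBC·BB·DA·BB·BB·DBC·CD·DBC·CD·DBC·BB·DA·DBC·BB·DA·BB·BB·DBC·CD·BB·BB·BB·BB·DBC·BB·DA·DA·DBC
    A ↦ CD
    B ↦ BB
    C ↦ DA
    D ↦ DBC

A->CD, B->BB, C->DA, D->DBC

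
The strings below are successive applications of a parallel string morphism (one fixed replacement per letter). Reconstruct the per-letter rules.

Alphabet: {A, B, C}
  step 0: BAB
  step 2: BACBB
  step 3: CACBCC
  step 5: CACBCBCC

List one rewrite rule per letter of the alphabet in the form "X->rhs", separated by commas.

A->AC, B->C, C->B

  step 2 ⇒ step 3: BACBB ⇒ C·AC·B·C·C
    A ↦ AC
    B ↦ C
    C ↦ B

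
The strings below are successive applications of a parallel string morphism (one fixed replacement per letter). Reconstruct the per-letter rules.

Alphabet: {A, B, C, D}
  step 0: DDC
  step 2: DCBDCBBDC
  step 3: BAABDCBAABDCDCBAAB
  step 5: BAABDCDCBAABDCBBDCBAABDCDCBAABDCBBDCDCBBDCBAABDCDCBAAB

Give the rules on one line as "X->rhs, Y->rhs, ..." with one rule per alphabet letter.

  step 2 ⇒ step 3: DCBDCBBDC ⇒ BA·AB·DC·BA·AB·DC·DC·BA·AB
    B ↦ DC
    C ↦ AB
    D ↦ BA
    A ↦ B  (constrained at step 3)

A->B, B->DC, C->AB, D->BA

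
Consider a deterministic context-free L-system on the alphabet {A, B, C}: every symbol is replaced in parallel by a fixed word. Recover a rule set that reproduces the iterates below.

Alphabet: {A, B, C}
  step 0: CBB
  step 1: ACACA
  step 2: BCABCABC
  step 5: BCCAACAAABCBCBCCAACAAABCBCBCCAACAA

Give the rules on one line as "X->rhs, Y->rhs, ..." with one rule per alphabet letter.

  step 1 ⇒ step 2: ACACA ⇒ BC·A·BC·A·BC
    A ↦ BC
    C ↦ A
  step 0 ⇒ step 1: CBB ⇒ A·CA·CA
    B ↦ CA

A->BC, B->CA, C->A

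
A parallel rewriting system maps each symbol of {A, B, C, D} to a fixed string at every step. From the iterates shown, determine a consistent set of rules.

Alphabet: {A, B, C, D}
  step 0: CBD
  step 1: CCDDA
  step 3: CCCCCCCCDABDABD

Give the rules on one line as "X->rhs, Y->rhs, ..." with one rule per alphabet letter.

A->B, B->D, C->CC, D->DA

  step 0 ⇒ step 1: CBD ⇒ CC·D·DA
    B ↦ D
    C ↦ CC
    D ↦ DA
    A ↦ B  (constrained at step 1)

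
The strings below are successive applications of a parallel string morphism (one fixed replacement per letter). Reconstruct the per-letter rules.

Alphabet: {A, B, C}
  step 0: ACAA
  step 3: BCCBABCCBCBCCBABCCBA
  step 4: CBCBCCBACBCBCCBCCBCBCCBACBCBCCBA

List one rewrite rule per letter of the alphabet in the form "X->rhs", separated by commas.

  step 3 ⇒ step 4: BCCBABCCBCBCCBABCCBA ⇒ C·BC·BC·C·BA·C·BC·BC·C·BC·C·BC·BC·C·BA·C·BC·BC·C·BA
    A ↦ BA
    B ↦ C
    C ↦ BC

A->BA, B->C, C->BC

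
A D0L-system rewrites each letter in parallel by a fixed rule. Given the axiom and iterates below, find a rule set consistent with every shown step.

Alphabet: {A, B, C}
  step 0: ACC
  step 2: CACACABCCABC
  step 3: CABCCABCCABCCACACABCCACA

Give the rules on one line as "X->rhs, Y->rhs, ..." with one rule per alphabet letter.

A->BC, B->CA, C->CA

  step 2 ⇒ step 3: CACACABCCABC ⇒ CA·BC·CA·BC·CA·BC·CA·CA·CA·BC·CA·CA
    A ↦ BC
    B ↦ CA
    C ↦ CA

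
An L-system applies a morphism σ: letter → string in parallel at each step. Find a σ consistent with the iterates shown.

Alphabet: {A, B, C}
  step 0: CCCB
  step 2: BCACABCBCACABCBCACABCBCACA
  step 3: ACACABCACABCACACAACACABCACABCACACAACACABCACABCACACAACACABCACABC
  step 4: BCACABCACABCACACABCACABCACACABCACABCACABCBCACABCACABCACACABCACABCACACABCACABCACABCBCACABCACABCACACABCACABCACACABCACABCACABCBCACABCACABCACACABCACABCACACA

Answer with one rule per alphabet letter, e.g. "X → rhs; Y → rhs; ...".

  step 3 ⇒ step 4: ACACABCACABCACACAACACABCACABCACACAACACABCACABCACACAACACABCACABC ⇒ BC·ACA·BC·ACA·BC·AC·ACA·BC·ACA·BC·AC·ACA·BC·ACA·BC·ACA·BC·BC·ACA·BC·ACA·BC·AC·ACA·BC·ACA·BC·AC·ACA·BC·ACA·BC·ACA·BC·BC·ACA·BC·ACA·BC·AC·ACA·BC·ACA·BC·AC·ACA·BC·ACA·BC·ACA·BC·BC·ACA·BC·ACA·BC·AC·ACA·BC·ACA·BC·AC·ACA
    A ↦ BC
    B ↦ AC
    C ↦ ACA

A->BC, B->AC, C->ACA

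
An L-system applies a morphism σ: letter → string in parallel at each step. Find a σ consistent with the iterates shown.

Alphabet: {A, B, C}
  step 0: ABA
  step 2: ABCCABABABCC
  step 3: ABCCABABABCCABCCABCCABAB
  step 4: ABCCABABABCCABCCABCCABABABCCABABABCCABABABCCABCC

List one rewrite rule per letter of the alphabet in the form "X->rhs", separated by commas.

A->AB, B->CC, C->AB

  step 3 ⇒ step 4: ABCCABABABCCABCCABCCABAB ⇒ AB·CC·AB·AB·AB·CC·AB·CC·AB·CC·AB·AB·AB·CC·AB·AB·AB·CC·AB·AB·AB·CC·AB·CC
    A ↦ AB
    B ↦ CC
    C ↦ AB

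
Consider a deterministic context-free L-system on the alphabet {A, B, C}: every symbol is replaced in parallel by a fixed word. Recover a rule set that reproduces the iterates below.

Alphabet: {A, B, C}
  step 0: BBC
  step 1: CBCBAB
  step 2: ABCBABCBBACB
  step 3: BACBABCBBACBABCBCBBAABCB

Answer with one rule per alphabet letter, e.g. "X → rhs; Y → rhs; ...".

  step 2 ⇒ step 3: ABCBABCBBACB ⇒ BA·CB·AB·CB·BA·CB·AB·CB·CB·BA·AB·CB
    A ↦ BA
    B ↦ CB
    C ↦ AB

A->BA, B->CB, C->AB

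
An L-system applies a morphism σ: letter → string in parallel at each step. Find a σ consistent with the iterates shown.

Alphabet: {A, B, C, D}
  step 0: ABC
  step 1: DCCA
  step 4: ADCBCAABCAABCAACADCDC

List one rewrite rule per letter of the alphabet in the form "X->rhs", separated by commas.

A->DC, B->C, C->A, D->BCA

  step 0 ⇒ step 1: ABC ⇒ DC·C·A
    A ↦ DC
    B ↦ C
    C ↦ A
    D ↦ BCA  (constrained at step 1)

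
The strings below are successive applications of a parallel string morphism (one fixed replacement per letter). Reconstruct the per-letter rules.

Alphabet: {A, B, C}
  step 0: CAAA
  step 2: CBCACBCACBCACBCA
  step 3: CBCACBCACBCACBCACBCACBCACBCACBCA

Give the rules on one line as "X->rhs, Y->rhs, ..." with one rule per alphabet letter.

A->CA, B->CA, C->CB

  step 2 ⇒ step 3: CBCACBCACBCACBCA ⇒ CB·CA·CB·CA·CB·CA·CB·CA·CB·CA·CB·CA·CB·CA·CB·CA
    A ↦ CA
    B ↦ CA
    C ↦ CB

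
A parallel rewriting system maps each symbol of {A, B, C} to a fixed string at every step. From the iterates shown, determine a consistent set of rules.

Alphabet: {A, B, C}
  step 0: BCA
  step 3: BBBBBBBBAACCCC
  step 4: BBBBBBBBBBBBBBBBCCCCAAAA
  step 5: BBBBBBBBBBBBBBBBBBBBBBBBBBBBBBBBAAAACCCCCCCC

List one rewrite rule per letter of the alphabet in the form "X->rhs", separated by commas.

A->CC, B->BB, C->A

  step 4 ⇒ step 5: BBBBBBBBBBBBBBBBCCCCAAAA ⇒ BB·BB·BB·BB·BB·BB·BB·BB·BB·BB·BB·BB·BB·BB·BB·BB·A·A·A·A·CC·CC·CC·CC
    A ↦ CC
    B ↦ BB
    C ↦ A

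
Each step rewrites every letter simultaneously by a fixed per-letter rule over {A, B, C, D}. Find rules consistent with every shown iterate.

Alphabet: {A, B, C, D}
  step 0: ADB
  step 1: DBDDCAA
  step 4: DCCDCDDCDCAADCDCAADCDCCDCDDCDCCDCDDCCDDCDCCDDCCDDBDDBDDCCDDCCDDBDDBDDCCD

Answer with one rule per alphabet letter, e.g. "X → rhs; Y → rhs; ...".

A->DBD, B->AA, C->CD, D->DC

  step 0 ⇒ step 1: ADB ⇒ DBD·DC·AA
    A ↦ DBD
    B ↦ AA
    D ↦ DC
    C ↦ CD  (constrained at step 1)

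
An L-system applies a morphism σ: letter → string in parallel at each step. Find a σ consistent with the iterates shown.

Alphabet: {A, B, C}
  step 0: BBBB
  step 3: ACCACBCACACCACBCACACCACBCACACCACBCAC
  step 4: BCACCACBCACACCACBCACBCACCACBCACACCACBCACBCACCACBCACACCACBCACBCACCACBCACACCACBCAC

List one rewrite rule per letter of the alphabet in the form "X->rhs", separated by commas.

A->B, B->AC, C->CAC

  step 3 ⇒ step 4: ACCACBCACACCACBCACACCACBCACACCACBCAC ⇒ B·CAC·CAC·B·CAC·AC·CAC·B·CAC·B·CAC·CAC·B·CAC·AC·CAC·B·CAC·B·CAC·CAC·B·CAC·AC·CAC·B·CAC·B·CAC·CAC·B·CAC·AC·CAC·B·CAC
    A ↦ B
    B ↦ AC
    C ↦ CAC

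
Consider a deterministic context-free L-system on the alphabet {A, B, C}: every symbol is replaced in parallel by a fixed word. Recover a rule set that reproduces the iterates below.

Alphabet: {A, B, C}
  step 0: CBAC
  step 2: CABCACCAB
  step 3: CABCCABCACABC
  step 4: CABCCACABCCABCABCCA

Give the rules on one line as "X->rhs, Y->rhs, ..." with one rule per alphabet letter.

  step 3 ⇒ step 4: CABCCABCACABC ⇒ CA·B·C·CA·CA·B·C·CA·B·CA·B·C·CA
    A ↦ B
    B ↦ C
    C ↦ CA

A->B, B->C, C->CA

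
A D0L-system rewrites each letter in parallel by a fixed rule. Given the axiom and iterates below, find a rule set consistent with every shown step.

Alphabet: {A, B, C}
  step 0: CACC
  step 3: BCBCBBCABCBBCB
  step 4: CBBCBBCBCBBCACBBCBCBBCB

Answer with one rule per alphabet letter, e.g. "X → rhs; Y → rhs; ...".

A->CA, B->CB, C->B

  step 3 ⇒ step 4: BCBCBBCABCBBCB ⇒ CB·B·CB·B·CB·CB·B·CA·CB·B·CB·CB·B·CB
    A ↦ CA
    B ↦ CB
    C ↦ B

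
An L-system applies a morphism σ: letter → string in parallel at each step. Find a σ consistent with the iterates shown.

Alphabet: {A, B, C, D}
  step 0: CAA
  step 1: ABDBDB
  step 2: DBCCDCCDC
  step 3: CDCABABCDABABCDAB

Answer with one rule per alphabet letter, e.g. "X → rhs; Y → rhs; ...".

A->DB, B->C, C->AB, D->CD

  step 2 ⇒ step 3: DBCCDCCDC ⇒ CD·C·AB·AB·CD·AB·AB·CD·AB
    B ↦ C
    C ↦ AB
    D ↦ CD
  step 0 ⇒ step 1: CAA ⇒ AB·DB·DB
    A ↦ DB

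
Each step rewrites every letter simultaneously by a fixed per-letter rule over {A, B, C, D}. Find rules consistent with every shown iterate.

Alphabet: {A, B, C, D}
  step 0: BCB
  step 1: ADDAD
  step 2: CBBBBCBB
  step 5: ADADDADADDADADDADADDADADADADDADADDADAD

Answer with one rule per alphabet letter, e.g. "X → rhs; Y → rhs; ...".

  step 1 ⇒ step 2: ADDAD ⇒ C·BB·BB·C·BB
    A ↦ C
    D ↦ BB
  step 0 ⇒ step 1: BCB ⇒ AD·D·AD
    B ↦ AD
  step 0 ⇒ step 1: BCB ⇒ AD·D·AD
    C ↦ D

A->C, B->AD, C->D, D->BB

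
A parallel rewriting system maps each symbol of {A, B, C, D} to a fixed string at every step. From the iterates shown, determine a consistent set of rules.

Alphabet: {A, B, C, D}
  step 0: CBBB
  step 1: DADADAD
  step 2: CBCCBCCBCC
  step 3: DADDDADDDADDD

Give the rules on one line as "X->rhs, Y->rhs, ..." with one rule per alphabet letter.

A->BC, B->AD, C->D, D->C

  step 2 ⇒ step 3: CBCCBCCBCC ⇒ D·AD·D·D·AD·D·D·AD·D·D
    B ↦ AD
    C ↦ D
  step 1 ⇒ step 2: DADADAD ⇒ C·BC·C·BC·C·BC·C
    A ↦ BC
  step 1 ⇒ step 2: DADADAD ⇒ C·BC·C·BC·C·BC·C
    D ↦ C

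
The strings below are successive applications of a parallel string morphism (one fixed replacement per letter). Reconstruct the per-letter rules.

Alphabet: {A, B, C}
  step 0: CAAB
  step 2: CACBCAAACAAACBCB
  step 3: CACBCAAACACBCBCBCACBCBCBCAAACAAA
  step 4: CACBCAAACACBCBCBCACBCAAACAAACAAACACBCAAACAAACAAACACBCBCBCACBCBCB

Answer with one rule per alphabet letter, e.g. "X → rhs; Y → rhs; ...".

A->CB, B->AA, C->CA

  step 3 ⇒ step 4: CACBCAAACACBCBCBCACBCBCBCAAACAAA ⇒ CA·CB·CA·AA·CA·CB·CB·CB·CA·CB·CA·AA·CA·AA·CA·AA·CA·CB·CA·AA·CA·AA·CA·AA·CA·CB·CB·CB·CA·CB·CB·CB
    A ↦ CB
    B ↦ AA
    C ↦ CA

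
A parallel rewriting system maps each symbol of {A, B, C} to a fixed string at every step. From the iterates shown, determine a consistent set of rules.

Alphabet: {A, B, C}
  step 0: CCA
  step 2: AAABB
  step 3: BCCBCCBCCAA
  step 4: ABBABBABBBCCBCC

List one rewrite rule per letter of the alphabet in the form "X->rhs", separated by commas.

A->BCC, B->A, C->B

  step 3 ⇒ step 4: BCCBCCBCCAA ⇒ A·B·B·A·B·B·A·B·B·BCC·BCC
    A ↦ BCC
    B ↦ A
    C ↦ B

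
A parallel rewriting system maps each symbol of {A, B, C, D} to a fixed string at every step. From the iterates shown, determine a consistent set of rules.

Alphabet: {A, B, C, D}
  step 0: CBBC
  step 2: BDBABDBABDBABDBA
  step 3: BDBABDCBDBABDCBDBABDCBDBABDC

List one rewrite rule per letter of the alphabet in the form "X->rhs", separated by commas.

A->C, B->BD, C->BD, D->BA

  step 2 ⇒ step 3: BDBABDBABDBABDBA ⇒ BD·BA·BD·C·BD·BA·BD·C·BD·BA·BD·C·BD·BA·BD·C
    A ↦ C
    B ↦ BD
    D ↦ BA
    C ↦ BD  (constrained at step 0)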